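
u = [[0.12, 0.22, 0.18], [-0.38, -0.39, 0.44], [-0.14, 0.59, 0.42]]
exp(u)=[[1.06, 0.26, 0.29], [-0.38, 0.75, 0.43], [-0.31, 0.61, 1.65]]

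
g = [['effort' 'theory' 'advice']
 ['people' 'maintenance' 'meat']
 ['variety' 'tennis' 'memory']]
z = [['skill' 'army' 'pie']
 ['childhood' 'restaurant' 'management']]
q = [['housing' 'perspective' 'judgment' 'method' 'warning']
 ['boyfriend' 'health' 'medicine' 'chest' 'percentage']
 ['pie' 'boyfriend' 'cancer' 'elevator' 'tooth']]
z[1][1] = 'restaurant'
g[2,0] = 'variety'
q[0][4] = 'warning'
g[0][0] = 'effort'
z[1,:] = ['childhood', 'restaurant', 'management']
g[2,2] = 'memory'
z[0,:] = ['skill', 'army', 'pie']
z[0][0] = 'skill'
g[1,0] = 'people'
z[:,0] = ['skill', 'childhood']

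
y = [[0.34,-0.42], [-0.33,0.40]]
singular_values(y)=[0.75, 0.0]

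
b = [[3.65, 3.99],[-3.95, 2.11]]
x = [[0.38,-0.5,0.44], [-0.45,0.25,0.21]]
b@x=[[-0.41, -0.83, 2.44],  [-2.45, 2.50, -1.29]]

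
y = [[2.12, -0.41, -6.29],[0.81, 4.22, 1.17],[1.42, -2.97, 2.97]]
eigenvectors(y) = [[(-0.85+0j), (-0.85-0j), -0.76+0.00j], [0.20+0.08j, 0.20-0.08j, -0.55+0.00j], [0.02+0.49j, 0.02-0.49j, 0.34+0.00j]]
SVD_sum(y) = [[1.18, 0.26, -6.43],[-0.15, -0.03, 0.82],[-0.50, -0.11, 2.73]] + [[0.07,-0.75,-0.02],[-0.39,4.13,0.1],[0.28,-3.01,-0.07]] + [[0.87, 0.08, 0.16], [1.35, 0.12, 0.25], [1.64, 0.15, 0.31]]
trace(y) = 9.31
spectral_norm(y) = 7.16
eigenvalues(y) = [(2.35+3.65j), (2.35-3.65j), (4.62+0j)]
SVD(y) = [[-0.91, -0.15, -0.38], [0.12, 0.8, -0.59], [0.39, -0.58, -0.71]] @ diag([7.16286063428234, 5.188821878126114, 2.342595793330171]) @ [[-0.18, -0.04, 0.98], [-0.09, 1.00, 0.02], [-0.98, -0.09, -0.18]]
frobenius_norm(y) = 9.15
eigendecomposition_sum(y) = [[(0.54+1.65j), -2.45-0.93j, -2.77+2.20j], [(0.03-0.44j), (0.48+0.45j), (0.86-0.25j)], [0.94-0.35j, (-0.49+1.43j), 1.32+1.55j]] + [[(0.54-1.65j), (-2.45+0.93j), (-2.77-2.2j)],[0.03+0.44j, 0.48-0.45j, 0.86+0.25j],[0.94+0.35j, (-0.49-1.43j), (1.32-1.55j)]] + [[(1.03+0j), 4.49-0.00j, (-0.75+0j)],  [0.75+0.00j, (3.26-0j), -0.54+0.00j],  [-0.46-0.00j, -2.00+0.00j, 0.33-0.00j]]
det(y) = 87.07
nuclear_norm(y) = 14.69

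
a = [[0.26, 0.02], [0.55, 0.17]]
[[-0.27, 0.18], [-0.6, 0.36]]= a@ [[-1.00, 0.69], [-0.31, -0.14]]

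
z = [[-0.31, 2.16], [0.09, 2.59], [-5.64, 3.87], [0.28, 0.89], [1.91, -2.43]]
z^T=[[-0.31, 0.09, -5.64, 0.28, 1.91],[2.16, 2.59, 3.87, 0.89, -2.43]]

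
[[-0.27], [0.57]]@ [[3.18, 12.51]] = [[-0.86, -3.38], [1.81, 7.13]]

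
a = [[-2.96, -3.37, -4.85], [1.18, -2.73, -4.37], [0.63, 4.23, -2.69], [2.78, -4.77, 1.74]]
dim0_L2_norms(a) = [4.28, 7.71, 7.27]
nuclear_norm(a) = 18.95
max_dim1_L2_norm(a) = 6.61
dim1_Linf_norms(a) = [4.85, 4.37, 4.23, 4.77]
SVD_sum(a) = [[-0.57, -4.62, -3.64], [-0.46, -3.68, -2.90], [0.17, 1.34, 1.05], [-0.23, -1.87, -1.47]] + [[-0.82,1.48,-1.75], [-0.37,0.66,-0.78], [-1.45,2.61,-3.08], [1.72,-3.09,3.66]] + [[-1.56, -0.23, 0.54],  [2.0, 0.30, -0.69],  [1.91, 0.28, -0.66],  [1.29, 0.19, -0.45]]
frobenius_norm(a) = 11.43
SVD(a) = [[0.73, 0.34, -0.46], [0.58, 0.15, 0.58], [-0.21, 0.60, 0.56], [0.29, -0.71, 0.38]] @ diag([8.108360082243172, 7.1709736588417465, 3.6673742051886786]) @ [[-0.1, -0.78, -0.62], [-0.34, 0.61, -0.72], [0.94, 0.14, -0.32]]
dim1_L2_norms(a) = [6.61, 5.29, 5.05, 5.79]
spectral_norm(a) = 8.11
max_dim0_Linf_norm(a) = 4.85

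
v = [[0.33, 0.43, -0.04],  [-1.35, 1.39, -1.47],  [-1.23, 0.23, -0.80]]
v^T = [[0.33, -1.35, -1.23], [0.43, 1.39, 0.23], [-0.04, -1.47, -0.80]]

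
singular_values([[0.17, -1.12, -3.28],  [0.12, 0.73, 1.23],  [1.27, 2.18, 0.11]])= [3.89, 2.32, 0.0]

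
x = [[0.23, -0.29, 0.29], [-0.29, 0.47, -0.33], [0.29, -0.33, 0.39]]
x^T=[[0.23, -0.29, 0.29],[-0.29, 0.47, -0.33],[0.29, -0.33, 0.39]]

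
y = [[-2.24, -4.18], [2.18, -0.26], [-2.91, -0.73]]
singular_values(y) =[5.39, 2.69]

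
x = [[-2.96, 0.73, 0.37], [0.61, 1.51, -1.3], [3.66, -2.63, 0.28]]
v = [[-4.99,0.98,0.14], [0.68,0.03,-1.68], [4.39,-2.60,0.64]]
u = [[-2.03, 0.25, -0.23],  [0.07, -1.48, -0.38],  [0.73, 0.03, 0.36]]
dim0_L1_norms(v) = [10.06, 3.61, 2.46]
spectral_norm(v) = 7.13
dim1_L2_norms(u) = [2.06, 1.53, 0.81]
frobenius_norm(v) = 7.46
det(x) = 2.63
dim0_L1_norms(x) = [7.23, 4.87, 1.95]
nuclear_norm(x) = 7.89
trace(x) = -1.17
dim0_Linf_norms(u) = [2.03, 1.48, 0.38]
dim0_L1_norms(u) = [2.83, 1.76, 0.97]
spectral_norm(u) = 2.21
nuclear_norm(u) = 3.95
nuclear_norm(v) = 10.07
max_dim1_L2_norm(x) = 4.52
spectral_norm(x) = 5.36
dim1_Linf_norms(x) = [2.96, 1.51, 3.66]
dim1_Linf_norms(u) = [2.03, 1.48, 0.73]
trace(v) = -4.32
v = x + u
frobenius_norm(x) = 5.85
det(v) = 13.78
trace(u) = -3.15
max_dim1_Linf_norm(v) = 4.99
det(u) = 0.73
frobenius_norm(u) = 2.69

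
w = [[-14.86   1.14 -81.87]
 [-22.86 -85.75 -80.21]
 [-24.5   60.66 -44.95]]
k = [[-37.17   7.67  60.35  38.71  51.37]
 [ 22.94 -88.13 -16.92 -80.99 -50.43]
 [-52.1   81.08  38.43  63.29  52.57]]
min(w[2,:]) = -44.95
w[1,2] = -80.21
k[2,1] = 81.08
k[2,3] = 63.29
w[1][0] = -22.86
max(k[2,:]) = 81.08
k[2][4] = 52.57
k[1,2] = -16.92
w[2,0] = -24.5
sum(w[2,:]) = -8.790000000000006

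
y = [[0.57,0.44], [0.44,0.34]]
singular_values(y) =[0.91, 0.0]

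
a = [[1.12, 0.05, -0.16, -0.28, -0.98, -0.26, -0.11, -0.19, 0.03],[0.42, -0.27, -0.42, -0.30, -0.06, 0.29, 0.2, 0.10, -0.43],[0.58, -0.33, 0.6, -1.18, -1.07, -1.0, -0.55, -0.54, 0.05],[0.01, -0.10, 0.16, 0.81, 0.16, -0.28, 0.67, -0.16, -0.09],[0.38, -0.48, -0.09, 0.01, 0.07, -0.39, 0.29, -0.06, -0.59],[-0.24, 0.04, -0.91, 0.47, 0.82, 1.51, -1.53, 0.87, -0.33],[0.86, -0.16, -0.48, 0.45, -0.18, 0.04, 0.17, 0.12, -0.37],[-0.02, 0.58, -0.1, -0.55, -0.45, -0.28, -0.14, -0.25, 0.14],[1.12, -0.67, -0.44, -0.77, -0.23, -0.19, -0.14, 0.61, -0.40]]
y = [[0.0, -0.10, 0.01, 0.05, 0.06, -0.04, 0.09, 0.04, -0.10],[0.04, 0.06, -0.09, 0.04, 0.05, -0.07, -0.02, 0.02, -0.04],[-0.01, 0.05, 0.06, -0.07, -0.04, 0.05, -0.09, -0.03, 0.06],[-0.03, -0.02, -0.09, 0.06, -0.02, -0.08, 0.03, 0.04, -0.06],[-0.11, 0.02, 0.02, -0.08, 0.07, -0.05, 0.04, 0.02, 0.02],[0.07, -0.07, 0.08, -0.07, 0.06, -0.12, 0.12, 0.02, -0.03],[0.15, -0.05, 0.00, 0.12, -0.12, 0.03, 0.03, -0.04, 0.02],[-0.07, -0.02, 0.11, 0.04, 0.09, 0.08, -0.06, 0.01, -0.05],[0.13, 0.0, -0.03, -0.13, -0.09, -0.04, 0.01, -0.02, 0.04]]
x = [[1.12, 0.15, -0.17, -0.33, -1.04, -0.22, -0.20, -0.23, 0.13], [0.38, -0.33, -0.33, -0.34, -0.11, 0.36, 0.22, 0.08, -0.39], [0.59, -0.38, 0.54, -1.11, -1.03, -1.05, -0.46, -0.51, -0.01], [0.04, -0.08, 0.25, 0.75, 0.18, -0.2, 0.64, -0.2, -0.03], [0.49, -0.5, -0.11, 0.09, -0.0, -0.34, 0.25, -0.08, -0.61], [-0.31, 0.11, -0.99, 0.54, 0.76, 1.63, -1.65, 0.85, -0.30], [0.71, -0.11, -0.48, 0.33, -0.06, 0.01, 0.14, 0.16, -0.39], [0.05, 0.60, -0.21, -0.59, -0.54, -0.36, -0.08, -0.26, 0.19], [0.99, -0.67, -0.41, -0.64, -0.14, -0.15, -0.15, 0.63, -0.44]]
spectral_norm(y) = 0.32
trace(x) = 3.15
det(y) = 0.00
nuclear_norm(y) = 1.36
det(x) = 0.00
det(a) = 0.00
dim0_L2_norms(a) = [1.99, 1.11, 1.36, 1.88, 1.76, 1.94, 1.82, 1.25, 0.98]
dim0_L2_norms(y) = [0.25, 0.16, 0.2, 0.24, 0.22, 0.2, 0.2, 0.09, 0.16]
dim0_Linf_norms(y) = [0.15, 0.1, 0.11, 0.13, 0.12, 0.12, 0.12, 0.04, 0.1]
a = x + y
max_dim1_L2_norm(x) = 2.85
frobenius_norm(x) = 4.85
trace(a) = 3.36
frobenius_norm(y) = 0.59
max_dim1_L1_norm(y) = 0.64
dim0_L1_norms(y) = [0.61, 0.39, 0.49, 0.66, 0.6, 0.56, 0.49, 0.24, 0.42]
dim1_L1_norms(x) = [3.59, 2.54, 5.68, 2.37, 2.47, 7.14, 2.39, 2.88, 4.22]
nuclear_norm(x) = 10.67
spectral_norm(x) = 3.42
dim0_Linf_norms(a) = [1.12, 0.67, 0.91, 1.18, 1.07, 1.51, 1.53, 0.87, 0.59]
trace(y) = 0.21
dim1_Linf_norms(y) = [0.1, 0.09, 0.09, 0.09, 0.11, 0.12, 0.15, 0.11, 0.13]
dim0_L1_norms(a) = [4.75, 2.68, 3.36, 4.82, 4.02, 4.24, 3.8, 2.9, 2.43]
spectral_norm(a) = 3.34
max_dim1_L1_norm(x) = 7.14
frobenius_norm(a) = 4.83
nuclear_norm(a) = 10.60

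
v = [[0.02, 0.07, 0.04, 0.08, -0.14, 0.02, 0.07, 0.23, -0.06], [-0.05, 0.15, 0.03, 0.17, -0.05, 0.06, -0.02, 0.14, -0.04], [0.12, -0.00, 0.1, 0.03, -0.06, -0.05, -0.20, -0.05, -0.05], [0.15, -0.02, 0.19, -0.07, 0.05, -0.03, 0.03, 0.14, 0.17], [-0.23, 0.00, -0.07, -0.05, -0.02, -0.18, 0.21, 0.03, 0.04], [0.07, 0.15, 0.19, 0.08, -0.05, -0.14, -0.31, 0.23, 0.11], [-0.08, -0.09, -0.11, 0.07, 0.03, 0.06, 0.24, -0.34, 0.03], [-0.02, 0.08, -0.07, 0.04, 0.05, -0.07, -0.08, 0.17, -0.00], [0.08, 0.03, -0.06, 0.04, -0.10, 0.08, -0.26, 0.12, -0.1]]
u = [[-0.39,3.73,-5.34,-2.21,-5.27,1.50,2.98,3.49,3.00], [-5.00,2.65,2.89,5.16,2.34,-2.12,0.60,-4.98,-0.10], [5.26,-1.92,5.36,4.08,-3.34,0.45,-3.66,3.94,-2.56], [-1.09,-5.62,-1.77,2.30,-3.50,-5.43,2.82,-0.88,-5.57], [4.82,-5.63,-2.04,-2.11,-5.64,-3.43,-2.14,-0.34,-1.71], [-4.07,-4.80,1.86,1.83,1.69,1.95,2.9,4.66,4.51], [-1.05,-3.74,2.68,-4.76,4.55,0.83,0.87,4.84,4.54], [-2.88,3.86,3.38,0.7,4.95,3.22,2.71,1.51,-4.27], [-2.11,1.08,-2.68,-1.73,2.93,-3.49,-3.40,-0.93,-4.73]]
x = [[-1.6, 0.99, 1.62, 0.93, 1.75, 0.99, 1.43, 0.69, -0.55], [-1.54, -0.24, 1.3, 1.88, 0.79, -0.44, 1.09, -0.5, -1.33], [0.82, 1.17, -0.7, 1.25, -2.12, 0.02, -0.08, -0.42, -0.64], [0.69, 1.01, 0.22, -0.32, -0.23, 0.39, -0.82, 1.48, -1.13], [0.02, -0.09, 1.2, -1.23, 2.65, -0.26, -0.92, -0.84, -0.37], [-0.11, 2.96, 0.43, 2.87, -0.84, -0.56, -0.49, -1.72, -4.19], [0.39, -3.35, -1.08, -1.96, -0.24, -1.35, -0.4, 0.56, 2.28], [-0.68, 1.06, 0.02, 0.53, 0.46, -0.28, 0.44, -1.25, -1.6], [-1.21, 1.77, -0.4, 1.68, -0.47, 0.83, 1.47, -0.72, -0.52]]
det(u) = -19531743.67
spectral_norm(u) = 16.95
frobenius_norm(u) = 30.90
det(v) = -0.00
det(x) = 1.41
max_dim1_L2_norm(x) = 6.24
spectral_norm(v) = 0.79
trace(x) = -2.94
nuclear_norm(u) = 79.74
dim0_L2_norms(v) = [0.33, 0.26, 0.33, 0.24, 0.21, 0.27, 0.56, 0.55, 0.25]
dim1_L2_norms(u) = [10.37, 10.11, 11.12, 11.08, 10.71, 10.18, 10.54, 9.89, 8.45]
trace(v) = 0.35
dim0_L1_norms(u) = [26.67, 33.03, 28.0, 24.88, 34.21, 22.42, 22.08, 25.57, 30.99]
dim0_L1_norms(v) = [0.82, 0.59, 0.86, 0.63, 0.55, 0.69, 1.42, 1.45, 0.6]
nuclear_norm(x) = 24.33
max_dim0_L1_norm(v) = 1.45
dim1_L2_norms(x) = [3.73, 3.42, 3.03, 2.45, 3.43, 6.24, 4.89, 2.54, 3.38]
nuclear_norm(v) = 2.48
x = v @ u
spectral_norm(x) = 8.87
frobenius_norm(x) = 11.55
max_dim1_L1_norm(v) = 1.33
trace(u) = 3.88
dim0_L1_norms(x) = [7.06, 12.64, 6.97, 12.65, 9.55, 5.12, 7.14, 8.18, 12.61]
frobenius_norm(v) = 1.07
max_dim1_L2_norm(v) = 0.5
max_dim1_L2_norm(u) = 11.12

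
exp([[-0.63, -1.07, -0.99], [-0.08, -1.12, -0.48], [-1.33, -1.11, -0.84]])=[[0.87, -0.33, -0.5], [0.11, 0.4, -0.22], [-0.81, -0.21, 0.85]]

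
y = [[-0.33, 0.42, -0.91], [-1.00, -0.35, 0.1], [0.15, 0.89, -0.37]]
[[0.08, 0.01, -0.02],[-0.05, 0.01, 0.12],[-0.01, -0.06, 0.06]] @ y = [[-0.04, 0.01, -0.06], [0.02, 0.08, 0.0], [0.07, 0.07, -0.02]]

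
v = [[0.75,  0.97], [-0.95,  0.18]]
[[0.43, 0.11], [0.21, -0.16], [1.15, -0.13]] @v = [[0.22, 0.44], [0.31, 0.17], [0.99, 1.09]]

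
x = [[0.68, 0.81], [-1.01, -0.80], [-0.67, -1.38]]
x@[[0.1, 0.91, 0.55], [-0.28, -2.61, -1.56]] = [[-0.16,-1.50,-0.89], [0.12,1.17,0.69], [0.32,2.99,1.78]]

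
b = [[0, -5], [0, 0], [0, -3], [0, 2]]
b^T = [[0, 0, 0, 0], [-5, 0, -3, 2]]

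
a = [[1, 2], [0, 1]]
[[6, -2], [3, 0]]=a@ [[0, -2], [3, 0]]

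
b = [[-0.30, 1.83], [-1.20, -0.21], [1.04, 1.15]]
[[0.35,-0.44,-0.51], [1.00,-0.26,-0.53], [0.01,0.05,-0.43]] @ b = [[-0.11, 0.15], [-0.54, 1.28], [-0.51, -0.49]]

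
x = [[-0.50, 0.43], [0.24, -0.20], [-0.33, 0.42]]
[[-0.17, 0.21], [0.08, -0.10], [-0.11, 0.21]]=x @ [[0.35, 0.01], [0.01, 0.51]]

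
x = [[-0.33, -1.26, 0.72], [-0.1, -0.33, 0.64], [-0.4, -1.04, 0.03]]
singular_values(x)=[1.89, 0.63, 0.07]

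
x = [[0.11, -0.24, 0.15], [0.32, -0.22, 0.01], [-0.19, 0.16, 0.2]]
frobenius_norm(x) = 0.59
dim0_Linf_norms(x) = [0.32, 0.24, 0.2]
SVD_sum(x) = [[0.17, -0.16, -0.01], [0.28, -0.26, -0.02], [-0.19, 0.17, 0.01]] + [[-0.03, -0.05, 0.18], [-0.00, -0.0, 0.01], [-0.03, -0.05, 0.17]] + [[-0.03, -0.03, -0.01],[0.04, 0.04, 0.02],[0.03, 0.03, 0.01]]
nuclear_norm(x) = 0.87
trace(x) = 0.09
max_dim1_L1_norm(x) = 0.55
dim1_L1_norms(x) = [0.5, 0.55, 0.55]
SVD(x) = [[-0.46, 0.71, -0.54], [-0.74, 0.04, 0.67], [0.50, 0.71, 0.51]] @ diag([0.5187157932117976, 0.2598631192374138, 0.09058192497875839]) @ [[-0.73, 0.68, 0.04], [-0.17, -0.25, 0.95], [0.66, 0.69, 0.30]]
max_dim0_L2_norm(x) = 0.39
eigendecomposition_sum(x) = [[0.06+0.16j, -0.14-0.06j, 0.03-0.06j],[(0.17+0.04j), -0.13+0.08j, -0.03-0.06j],[(-0.08+0.02j), (0.04-0.06j), (0.02+0.02j)]] + [[0.06-0.16j, (-0.14+0.06j), (0.03+0.06j)], [(0.17-0.04j), (-0.13-0.08j), (-0.03+0.06j)], [(-0.08-0.02j), (0.04+0.06j), 0.02-0.02j]] + [[(-0.02-0j), (0.05+0j), (0.08-0j)], [(-0.02-0j), 0.04+0.00j, 0.07-0.00j], [-0.03-0.00j, 0.08+0.00j, (0.15-0j)]]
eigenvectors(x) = [[-0.67+0.00j, (-0.67-0j), (0.45+0j)], [(-0.39+0.55j), (-0.39-0.55j), (0.39+0j)], [(0.06-0.3j), (0.06+0.3j), 0.80+0.00j]]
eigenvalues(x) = [(-0.04+0.26j), (-0.04-0.26j), (0.17+0j)]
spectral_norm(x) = 0.52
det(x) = 0.01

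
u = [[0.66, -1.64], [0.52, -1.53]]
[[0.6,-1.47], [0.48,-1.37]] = u @ [[0.89,-0.01], [-0.01,0.89]]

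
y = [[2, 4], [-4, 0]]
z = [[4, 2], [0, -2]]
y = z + [[-2, 2], [-4, 2]]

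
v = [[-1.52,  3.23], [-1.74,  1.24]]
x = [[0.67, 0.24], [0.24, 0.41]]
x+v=[[-0.85, 3.47], [-1.50, 1.65]]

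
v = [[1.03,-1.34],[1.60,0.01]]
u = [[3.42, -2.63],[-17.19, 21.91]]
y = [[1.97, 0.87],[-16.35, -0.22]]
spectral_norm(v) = 2.09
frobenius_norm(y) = 16.49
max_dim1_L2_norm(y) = 16.35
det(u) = 29.72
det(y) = 13.79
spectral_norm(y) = 16.47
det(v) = 2.15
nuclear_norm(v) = 3.12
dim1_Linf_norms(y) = [1.97, 16.35]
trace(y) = 1.75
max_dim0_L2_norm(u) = 22.07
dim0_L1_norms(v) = [2.63, 1.35]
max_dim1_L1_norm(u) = 39.1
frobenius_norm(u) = 28.18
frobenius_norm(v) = 2.33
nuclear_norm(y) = 17.31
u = y @ v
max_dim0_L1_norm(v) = 2.63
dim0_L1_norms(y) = [18.32, 1.09]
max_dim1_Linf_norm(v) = 1.6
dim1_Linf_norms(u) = [3.42, 21.91]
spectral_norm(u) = 28.16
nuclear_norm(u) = 29.22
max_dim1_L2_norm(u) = 27.85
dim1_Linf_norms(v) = [1.34, 1.6]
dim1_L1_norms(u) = [6.05, 39.1]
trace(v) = 1.04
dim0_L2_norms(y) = [16.47, 0.9]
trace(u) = 25.33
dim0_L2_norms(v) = [1.9, 1.34]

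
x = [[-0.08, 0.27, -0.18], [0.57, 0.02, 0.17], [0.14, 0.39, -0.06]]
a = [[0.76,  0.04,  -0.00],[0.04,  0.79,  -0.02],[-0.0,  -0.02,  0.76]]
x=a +[[-0.84, 0.23, -0.18],[0.53, -0.77, 0.19],[0.14, 0.41, -0.82]]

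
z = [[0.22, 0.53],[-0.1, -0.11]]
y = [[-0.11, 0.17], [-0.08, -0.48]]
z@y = [[-0.07, -0.22], [0.02, 0.04]]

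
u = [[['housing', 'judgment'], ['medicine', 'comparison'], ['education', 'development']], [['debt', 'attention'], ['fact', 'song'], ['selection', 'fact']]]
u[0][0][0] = 'housing'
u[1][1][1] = 'song'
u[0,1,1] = 'comparison'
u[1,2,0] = 'selection'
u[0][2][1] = 'development'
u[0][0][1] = 'judgment'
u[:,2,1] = ['development', 'fact']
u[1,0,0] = 'debt'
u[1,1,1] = 'song'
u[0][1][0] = 'medicine'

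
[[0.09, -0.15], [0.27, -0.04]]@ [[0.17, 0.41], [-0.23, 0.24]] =[[0.05, 0.00], [0.06, 0.1]]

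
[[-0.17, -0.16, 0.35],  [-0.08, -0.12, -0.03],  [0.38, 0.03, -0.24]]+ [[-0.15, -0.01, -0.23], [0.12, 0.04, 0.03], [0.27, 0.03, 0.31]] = [[-0.32, -0.17, 0.12], [0.04, -0.08, 0.0], [0.65, 0.06, 0.07]]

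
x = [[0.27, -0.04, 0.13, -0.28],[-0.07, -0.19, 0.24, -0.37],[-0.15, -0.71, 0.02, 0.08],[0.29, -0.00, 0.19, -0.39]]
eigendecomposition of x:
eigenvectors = [[0.00-0.22j,0.00+0.22j,0.58+0.00j,(0.12+0j)], [0.27-0.46j,0.27+0.46j,(-0.21+0j),0.05+0.00j], [0.75+0.00j,(0.75-0j),0.62+0.00j,0.85+0.00j], [-0.03-0.33j,-0.03+0.33j,(0.5+0j),0.50+0.00j]]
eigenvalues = [(-0.24+0.44j), (-0.24-0.44j), (0.18+0j), 0j]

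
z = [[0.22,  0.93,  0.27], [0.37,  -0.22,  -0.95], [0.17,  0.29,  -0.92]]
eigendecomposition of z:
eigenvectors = [[0.95+0.00j, (0.67+0.12j), 0.67-0.12j], [0.26+0.00j, -0.68+0.00j, -0.68-0.00j], [0.16+0.00j, -0.10+0.24j, (-0.1-0.24j)]]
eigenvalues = [(0.52+0j), (-0.72+0.27j), (-0.72-0.27j)]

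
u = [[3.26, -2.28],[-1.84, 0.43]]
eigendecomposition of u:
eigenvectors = [[0.90, 0.5], [-0.43, 0.86]]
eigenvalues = [4.33, -0.64]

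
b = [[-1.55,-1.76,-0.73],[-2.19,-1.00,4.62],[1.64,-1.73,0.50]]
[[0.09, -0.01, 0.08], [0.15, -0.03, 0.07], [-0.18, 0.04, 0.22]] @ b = [[0.01, -0.29, -0.07], [-0.05, -0.36, -0.21], [0.55, -0.1, 0.43]]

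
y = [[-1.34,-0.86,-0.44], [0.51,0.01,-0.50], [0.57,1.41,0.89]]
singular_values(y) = [2.3, 0.98, 0.28]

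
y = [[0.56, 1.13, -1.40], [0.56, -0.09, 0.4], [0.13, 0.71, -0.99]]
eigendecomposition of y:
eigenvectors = [[-0.79, -0.26, 0.67], [-0.56, 0.80, -0.46], [-0.27, 0.54, 0.58]]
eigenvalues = [0.89, -0.0, -1.41]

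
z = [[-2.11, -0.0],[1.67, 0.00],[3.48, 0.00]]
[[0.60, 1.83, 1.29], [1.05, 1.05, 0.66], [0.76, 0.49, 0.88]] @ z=[[6.28, 0.0], [1.83, 0.0], [2.28, 0.0]]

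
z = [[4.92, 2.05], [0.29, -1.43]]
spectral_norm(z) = 5.34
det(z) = -7.63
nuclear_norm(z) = 6.77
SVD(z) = [[-1.0, 0.06], [0.06, 1.0]] @ diag([5.338049599969206, 1.4293797494957738]) @ [[-0.92, -0.40], [0.40, -0.92]]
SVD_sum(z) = [[4.89, 2.12],[-0.28, -0.12]] + [[0.03, -0.07],[0.57, -1.31]]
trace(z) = 3.49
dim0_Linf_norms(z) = [4.92, 2.05]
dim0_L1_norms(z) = [5.21, 3.48]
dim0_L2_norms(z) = [4.93, 2.5]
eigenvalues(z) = [5.01, -1.52]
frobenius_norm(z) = 5.53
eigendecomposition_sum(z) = [[4.94, 1.57], [0.22, 0.07]] + [[-0.02, 0.48], [0.07, -1.50]]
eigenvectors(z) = [[1.00,-0.30], [0.04,0.95]]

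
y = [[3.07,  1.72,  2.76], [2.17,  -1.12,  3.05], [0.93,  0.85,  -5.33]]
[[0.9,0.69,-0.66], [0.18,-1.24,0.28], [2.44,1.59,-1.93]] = y @ [[0.59, 0.03, -0.35],[0.03, 0.65, -0.19],[-0.35, -0.19, 0.27]]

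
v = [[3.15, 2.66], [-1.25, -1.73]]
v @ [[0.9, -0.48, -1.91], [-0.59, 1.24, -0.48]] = [[1.27,1.79,-7.29],[-0.1,-1.55,3.22]]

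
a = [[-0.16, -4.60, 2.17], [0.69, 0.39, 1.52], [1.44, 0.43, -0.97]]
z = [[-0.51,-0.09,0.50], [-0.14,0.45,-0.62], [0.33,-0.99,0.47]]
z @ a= [[0.74, 2.53, -1.73], [-0.56, 0.55, 0.98], [-0.06, -1.7, -1.24]]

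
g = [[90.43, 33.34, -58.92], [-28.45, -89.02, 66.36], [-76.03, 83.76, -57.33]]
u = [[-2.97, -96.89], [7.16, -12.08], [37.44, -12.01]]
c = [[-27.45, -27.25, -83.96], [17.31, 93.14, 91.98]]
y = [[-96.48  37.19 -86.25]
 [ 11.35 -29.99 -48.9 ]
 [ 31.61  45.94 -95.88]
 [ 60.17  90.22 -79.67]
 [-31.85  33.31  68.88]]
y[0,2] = -86.25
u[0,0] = -2.97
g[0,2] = -58.92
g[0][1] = 33.34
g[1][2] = 66.36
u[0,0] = -2.97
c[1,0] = 17.31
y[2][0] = 31.61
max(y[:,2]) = 68.88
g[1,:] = [-28.45, -89.02, 66.36]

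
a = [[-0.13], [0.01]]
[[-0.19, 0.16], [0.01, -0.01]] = a @ [[1.48, -1.21]]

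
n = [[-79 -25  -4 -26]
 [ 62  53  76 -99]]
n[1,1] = 53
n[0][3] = -26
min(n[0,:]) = -79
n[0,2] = -4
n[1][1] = 53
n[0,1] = -25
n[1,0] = 62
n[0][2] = -4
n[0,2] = -4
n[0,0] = -79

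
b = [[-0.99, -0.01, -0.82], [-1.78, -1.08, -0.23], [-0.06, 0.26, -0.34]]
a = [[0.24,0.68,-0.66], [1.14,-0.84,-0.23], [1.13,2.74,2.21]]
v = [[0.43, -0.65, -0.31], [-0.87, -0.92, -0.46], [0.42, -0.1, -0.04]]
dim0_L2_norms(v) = [1.06, 1.13, 0.56]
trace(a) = 1.61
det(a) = -4.87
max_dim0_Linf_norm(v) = 0.92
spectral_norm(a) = 3.73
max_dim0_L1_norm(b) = 2.83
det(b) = 0.02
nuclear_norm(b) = 3.24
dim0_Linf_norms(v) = [0.87, 0.92, 0.46]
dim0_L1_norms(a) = [2.51, 4.26, 3.1]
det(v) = -0.00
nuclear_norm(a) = 6.05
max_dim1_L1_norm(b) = 3.09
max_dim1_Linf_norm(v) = 0.92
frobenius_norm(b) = 2.50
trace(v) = -0.53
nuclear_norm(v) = 2.27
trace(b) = -2.41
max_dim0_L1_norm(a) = 4.26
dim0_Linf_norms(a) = [1.14, 2.74, 2.21]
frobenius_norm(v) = 1.65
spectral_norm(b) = 2.33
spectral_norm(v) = 1.39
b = v @ a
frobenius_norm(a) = 4.08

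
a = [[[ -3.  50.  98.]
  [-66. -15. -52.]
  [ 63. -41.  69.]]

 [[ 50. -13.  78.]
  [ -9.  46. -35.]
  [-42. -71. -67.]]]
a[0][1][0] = -66.0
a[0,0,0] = -3.0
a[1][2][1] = -71.0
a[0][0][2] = 98.0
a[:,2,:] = [[63.0, -41.0, 69.0], [-42.0, -71.0, -67.0]]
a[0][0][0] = -3.0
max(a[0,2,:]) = 69.0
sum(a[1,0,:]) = 115.0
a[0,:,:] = [[-3.0, 50.0, 98.0], [-66.0, -15.0, -52.0], [63.0, -41.0, 69.0]]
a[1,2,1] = -71.0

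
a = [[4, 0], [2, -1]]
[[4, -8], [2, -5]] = a @[[1, -2], [0, 1]]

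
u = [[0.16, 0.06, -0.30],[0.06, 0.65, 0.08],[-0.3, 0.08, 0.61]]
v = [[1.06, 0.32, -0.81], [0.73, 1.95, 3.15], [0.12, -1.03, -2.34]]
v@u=[[0.43, 0.21, -0.79], [-0.71, 1.56, 1.86], [0.66, -0.85, -1.55]]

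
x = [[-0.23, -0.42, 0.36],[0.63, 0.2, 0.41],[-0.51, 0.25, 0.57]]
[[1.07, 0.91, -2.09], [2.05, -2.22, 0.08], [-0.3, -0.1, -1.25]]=x@[[2.31, -2.12, 0.93], [-1.81, -2.02, 2.40], [2.33, -1.18, -2.41]]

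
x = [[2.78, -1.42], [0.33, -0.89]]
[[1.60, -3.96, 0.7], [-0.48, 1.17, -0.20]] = x@[[1.05, -2.59, 0.45], [0.93, -2.28, 0.39]]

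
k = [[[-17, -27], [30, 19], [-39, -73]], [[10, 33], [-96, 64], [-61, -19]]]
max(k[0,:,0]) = 30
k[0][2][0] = -39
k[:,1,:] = [[30, 19], [-96, 64]]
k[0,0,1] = -27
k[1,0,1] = 33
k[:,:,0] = [[-17, 30, -39], [10, -96, -61]]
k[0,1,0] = 30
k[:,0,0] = [-17, 10]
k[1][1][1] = 64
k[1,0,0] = 10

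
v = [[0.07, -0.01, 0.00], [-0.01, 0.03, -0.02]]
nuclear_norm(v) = 0.11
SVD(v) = [[-0.97, 0.25], [0.25, 0.97]] @ diag([0.0725198319647626, 0.03377682595808256]) @ [[-0.97, 0.24, -0.07], [0.23, 0.79, -0.57]]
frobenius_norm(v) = 0.08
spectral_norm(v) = 0.07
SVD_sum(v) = [[0.07, -0.02, 0.00], [-0.02, 0.0, -0.00]] + [[0.0, 0.01, -0.0], [0.01, 0.03, -0.02]]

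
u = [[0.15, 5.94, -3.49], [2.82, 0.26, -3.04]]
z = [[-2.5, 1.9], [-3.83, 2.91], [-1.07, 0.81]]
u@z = [[-19.39, 14.74], [-4.79, 3.65]]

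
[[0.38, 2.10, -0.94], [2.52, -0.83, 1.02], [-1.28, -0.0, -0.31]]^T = [[0.38, 2.52, -1.28],[2.1, -0.83, -0.0],[-0.94, 1.02, -0.31]]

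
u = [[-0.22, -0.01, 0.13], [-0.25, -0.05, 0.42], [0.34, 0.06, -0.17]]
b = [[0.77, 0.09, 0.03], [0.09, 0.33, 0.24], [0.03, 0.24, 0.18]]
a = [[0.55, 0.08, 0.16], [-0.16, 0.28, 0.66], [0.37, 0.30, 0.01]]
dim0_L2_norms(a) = [0.68, 0.42, 0.68]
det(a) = -0.11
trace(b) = 1.28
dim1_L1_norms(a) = [0.79, 1.1, 0.68]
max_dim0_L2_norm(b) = 0.78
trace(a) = 0.84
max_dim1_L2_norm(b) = 0.78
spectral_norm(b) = 0.80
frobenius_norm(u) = 0.67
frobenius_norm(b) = 0.93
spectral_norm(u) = 0.65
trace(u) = -0.44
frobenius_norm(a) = 1.05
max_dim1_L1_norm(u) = 0.72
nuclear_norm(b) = 1.28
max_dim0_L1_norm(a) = 1.08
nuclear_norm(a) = 1.66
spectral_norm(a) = 0.76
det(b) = 0.00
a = u + b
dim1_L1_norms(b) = [0.89, 0.66, 0.45]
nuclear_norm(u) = 0.86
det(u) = 0.00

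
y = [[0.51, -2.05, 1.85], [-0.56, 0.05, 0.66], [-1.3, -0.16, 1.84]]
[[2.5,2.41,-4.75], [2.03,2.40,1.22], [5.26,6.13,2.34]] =y @ [[-2.15, -1.23, -2.35], [-0.59, 0.8, 1.5], [1.29, 2.53, -0.26]]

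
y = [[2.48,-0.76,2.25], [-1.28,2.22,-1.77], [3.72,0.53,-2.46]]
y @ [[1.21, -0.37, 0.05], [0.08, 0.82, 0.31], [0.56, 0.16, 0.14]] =[[4.2, -1.18, 0.2],[-2.36, 2.01, 0.38],[3.17, -1.34, 0.01]]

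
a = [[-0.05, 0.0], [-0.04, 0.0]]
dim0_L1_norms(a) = [0.09, 0.0]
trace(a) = -0.05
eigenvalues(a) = [0.0, -0.05]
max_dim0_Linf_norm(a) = 0.05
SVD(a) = [[-0.78, -0.62], [-0.62, 0.78]] @ diag([0.06403124237432849, 0.0]) @ [[1.00,0.0], [0.0,1.00]]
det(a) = 0.00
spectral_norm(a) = 0.06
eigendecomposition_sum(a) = [[0.00, 0.00], [-0.00, 0.0]] + [[-0.05, -0.0], [-0.04, -0.00]]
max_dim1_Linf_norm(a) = 0.05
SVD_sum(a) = [[-0.05, 0.00], [-0.04, 0.00]] + [[0.0,-0.0],[0.00,0.0]]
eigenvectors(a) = [[0.00, 0.78],[1.0, 0.62]]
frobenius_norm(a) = 0.06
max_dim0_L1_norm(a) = 0.09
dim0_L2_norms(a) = [0.06, 0.0]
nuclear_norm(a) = 0.06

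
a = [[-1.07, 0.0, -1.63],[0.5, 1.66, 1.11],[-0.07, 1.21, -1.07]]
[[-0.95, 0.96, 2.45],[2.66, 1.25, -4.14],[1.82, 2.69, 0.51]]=a@ [[1.22, 0.84, 0.88], [1.38, 1.26, -1.37], [-0.22, -1.14, -2.08]]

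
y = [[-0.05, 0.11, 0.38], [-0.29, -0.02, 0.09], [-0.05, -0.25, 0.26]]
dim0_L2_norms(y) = [0.3, 0.27, 0.47]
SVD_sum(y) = [[-0.12, -0.06, 0.32], [-0.07, -0.03, 0.17], [-0.10, -0.05, 0.27]] + [[0.08, 0.16, 0.06], [-0.05, -0.1, -0.03], [-0.06, -0.13, -0.05]] + [[-0.01, 0.00, -0.00], [-0.18, 0.11, -0.05], [0.12, -0.07, 0.03]]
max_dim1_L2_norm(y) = 0.4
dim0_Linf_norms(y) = [0.29, 0.25, 0.38]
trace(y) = 0.19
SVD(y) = [[-0.71, 0.71, -0.03], [-0.38, -0.42, -0.83], [-0.60, -0.57, 0.56]] @ diag([0.49668396518966385, 0.26879805412689783, 0.25544597241112665]) @ [[0.35, 0.16, -0.92],  [0.42, 0.85, 0.31],  [0.83, -0.50, 0.23]]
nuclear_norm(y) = 1.02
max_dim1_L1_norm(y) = 0.56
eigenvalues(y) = [(-0.07+0.31j), (-0.07-0.31j), (0.33+0j)]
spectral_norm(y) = 0.50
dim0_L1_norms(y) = [0.39, 0.38, 0.73]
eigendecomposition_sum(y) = [[-0.06+0.12j, 0.11+0.08j, (0.1-0.07j)], [(-0.13-0.01j), -0.04+0.13j, (0.09+0.07j)], [(-0.06-0.05j), -0.06+0.05j, (0.02+0.06j)]] + [[-0.06-0.12j, (0.11-0.08j), 0.10+0.07j], [-0.13+0.01j, -0.04-0.13j, (0.09-0.07j)], [-0.06+0.05j, (-0.06-0.05j), (0.02-0.06j)]] + [[0.06-0.00j, (-0.11-0j), 0.18+0.00j], [(-0.03+0j), (0.06+0j), (-0.1-0j)], [0.07-0.00j, -0.13-0.00j, 0.21+0.00j]]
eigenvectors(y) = [[(0.66+0j),0.66-0.00j,(0.62+0j)], [(0.2+0.61j),0.20-0.61j,-0.33+0.00j], [-0.10+0.37j,-0.10-0.37j,0.71+0.00j]]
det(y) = 0.03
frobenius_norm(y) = 0.62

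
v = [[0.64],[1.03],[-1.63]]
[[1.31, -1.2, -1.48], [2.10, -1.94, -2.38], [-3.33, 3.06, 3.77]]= v @ [[2.04, -1.88, -2.31]]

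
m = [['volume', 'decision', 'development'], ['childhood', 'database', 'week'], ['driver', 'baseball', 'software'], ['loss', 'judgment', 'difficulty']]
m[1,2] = 'week'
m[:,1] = ['decision', 'database', 'baseball', 'judgment']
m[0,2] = 'development'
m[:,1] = ['decision', 'database', 'baseball', 'judgment']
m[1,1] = 'database'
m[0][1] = 'decision'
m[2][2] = 'software'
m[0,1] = 'decision'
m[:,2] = ['development', 'week', 'software', 'difficulty']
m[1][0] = 'childhood'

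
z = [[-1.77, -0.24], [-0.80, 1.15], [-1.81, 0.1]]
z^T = [[-1.77, -0.8, -1.81], [-0.24, 1.15, 0.1]]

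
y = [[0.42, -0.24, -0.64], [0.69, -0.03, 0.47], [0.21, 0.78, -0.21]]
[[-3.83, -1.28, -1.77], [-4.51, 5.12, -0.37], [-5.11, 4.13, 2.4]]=y @ [[-8.12, 5.19, -0.94], [-3.8, 4.86, 3.55], [2.08, 3.58, 0.82]]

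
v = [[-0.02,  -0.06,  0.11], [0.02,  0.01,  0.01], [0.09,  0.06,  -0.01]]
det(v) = -0.000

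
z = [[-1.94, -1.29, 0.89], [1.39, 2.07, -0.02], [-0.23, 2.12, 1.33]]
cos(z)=[[0.19,  -0.74,  0.27], [0.06,  0.30,  -0.42], [-1.13,  -2.51,  0.57]]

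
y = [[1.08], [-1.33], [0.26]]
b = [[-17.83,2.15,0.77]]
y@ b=[[-19.26, 2.32, 0.83], [23.71, -2.86, -1.02], [-4.64, 0.56, 0.20]]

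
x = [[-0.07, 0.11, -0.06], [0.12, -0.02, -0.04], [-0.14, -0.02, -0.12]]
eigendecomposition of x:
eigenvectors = [[-0.58, -0.51, -0.11], [-0.69, 0.15, 0.51], [0.42, -0.84, 0.85]]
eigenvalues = [0.1, -0.2, -0.11]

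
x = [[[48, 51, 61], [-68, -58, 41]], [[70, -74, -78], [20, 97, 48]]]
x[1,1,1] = 97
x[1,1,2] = 48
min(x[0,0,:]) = 48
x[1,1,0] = 20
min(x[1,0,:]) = -78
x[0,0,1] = 51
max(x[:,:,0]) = 70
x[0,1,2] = 41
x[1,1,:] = [20, 97, 48]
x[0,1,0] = -68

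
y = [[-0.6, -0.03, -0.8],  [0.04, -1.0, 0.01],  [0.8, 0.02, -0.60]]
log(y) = [[-0.00+0.00j, (-0.09-0.02j), -2.21+0.00j], [0.10-0.03j, 3.14j, -0.02-0.14j], [2.21+0.00j, (0.01-0.13j), 0.00+0.01j]]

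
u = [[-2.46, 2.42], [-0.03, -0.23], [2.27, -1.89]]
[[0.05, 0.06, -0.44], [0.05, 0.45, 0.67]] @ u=[[-1.12, 0.94], [1.38, -1.25]]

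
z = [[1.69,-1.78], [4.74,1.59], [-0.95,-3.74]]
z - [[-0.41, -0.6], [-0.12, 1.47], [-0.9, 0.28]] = [[2.10, -1.18], [4.86, 0.12], [-0.05, -4.02]]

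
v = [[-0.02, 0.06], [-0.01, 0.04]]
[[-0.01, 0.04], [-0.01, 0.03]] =v @ [[0.42, -0.07],[-0.07, 0.61]]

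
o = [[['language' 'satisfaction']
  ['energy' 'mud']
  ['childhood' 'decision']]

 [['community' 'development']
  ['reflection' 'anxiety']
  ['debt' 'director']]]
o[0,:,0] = ['language', 'energy', 'childhood']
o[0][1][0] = 'energy'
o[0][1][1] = 'mud'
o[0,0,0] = 'language'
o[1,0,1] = 'development'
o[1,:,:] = [['community', 'development'], ['reflection', 'anxiety'], ['debt', 'director']]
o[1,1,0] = 'reflection'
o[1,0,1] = 'development'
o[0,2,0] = 'childhood'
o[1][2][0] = 'debt'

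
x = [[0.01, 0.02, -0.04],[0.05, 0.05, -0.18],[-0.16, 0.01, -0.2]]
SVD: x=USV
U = [[0.12, -0.19, 0.97], [0.53, -0.82, -0.23], [0.84, 0.54, 0.00]]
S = [0.29, 0.14, 0.01]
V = [[-0.37, 0.13, -0.92], [-0.91, -0.27, 0.32], [-0.21, 0.95, 0.22]]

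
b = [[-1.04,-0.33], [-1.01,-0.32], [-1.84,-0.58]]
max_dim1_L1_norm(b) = 2.42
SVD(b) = [[-0.44, -0.67], [-0.43, -0.42], [-0.79, 0.61]] @ diag([2.456622847746477, 0.002045465715329476]) @ [[0.95, 0.30], [-0.30, 0.95]]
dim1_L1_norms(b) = [1.37, 1.33, 2.42]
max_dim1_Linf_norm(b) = 1.84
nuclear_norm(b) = 2.46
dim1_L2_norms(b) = [1.09, 1.06, 1.93]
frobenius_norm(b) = 2.46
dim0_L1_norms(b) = [3.89, 1.23]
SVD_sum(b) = [[-1.04, -0.33], [-1.01, -0.32], [-1.84, -0.58]] + [[0.0, -0.0],[0.00, -0.00],[-0.00, 0.0]]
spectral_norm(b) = 2.46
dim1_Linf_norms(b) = [1.04, 1.01, 1.84]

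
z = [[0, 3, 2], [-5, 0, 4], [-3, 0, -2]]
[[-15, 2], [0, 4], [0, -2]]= z @ [[0, 0], [-5, 0], [0, 1]]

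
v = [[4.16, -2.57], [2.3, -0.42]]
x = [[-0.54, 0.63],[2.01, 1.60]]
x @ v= [[-0.80, 1.12],[12.04, -5.84]]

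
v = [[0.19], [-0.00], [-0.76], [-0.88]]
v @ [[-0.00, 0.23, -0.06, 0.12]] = [[0.00, 0.04, -0.01, 0.02], [0.0, 0.00, 0.0, 0.0], [0.0, -0.17, 0.05, -0.09], [0.0, -0.20, 0.05, -0.11]]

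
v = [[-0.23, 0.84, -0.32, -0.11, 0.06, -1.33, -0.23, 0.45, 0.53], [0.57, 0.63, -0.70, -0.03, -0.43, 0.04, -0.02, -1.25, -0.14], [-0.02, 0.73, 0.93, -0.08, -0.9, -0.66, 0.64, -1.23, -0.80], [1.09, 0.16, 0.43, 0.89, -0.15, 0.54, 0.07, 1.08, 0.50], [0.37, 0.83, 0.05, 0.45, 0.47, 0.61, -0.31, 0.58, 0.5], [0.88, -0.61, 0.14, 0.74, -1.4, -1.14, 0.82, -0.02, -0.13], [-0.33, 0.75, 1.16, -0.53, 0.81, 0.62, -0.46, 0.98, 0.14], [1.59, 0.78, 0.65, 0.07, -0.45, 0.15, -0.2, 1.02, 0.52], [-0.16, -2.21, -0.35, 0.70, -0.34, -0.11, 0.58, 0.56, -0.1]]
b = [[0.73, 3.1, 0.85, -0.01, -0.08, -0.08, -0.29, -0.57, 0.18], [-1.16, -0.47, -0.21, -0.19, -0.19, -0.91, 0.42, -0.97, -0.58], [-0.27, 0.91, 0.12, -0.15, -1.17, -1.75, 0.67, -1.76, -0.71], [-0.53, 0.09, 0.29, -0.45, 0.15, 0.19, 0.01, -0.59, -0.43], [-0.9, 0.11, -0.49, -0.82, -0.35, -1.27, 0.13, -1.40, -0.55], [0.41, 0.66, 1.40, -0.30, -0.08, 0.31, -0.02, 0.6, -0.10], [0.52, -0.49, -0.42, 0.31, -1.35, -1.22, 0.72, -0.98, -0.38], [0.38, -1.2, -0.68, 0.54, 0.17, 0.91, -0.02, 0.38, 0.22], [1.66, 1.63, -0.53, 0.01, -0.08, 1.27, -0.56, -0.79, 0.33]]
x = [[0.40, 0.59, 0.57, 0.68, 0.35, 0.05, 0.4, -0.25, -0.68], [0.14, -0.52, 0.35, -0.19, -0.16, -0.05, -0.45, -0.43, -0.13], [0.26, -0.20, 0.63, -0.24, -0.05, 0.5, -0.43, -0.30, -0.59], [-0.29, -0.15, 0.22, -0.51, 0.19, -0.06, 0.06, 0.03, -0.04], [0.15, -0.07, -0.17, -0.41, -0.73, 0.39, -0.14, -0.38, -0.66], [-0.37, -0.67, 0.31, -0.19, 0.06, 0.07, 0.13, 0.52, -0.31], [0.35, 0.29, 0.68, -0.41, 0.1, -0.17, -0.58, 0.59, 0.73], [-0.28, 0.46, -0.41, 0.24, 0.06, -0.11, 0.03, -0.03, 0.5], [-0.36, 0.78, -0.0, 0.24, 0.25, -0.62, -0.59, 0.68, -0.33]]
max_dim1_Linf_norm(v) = 2.21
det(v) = -0.00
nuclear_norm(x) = 9.13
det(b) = 0.00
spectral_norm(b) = 4.70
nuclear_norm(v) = 14.20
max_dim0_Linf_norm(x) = 0.78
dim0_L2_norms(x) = [0.91, 1.43, 1.28, 1.14, 0.89, 0.92, 1.13, 1.25, 1.5]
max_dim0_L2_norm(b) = 3.93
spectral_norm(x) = 2.01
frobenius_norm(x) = 3.54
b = x @ v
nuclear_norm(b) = 15.01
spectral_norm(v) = 3.65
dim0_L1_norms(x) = [2.6, 3.73, 3.34, 3.11, 1.95, 2.02, 2.81, 3.21, 3.97]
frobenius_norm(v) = 6.27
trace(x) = -1.60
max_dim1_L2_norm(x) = 1.47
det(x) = -0.13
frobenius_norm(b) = 7.23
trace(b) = 1.32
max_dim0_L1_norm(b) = 8.66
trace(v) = 2.01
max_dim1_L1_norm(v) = 5.99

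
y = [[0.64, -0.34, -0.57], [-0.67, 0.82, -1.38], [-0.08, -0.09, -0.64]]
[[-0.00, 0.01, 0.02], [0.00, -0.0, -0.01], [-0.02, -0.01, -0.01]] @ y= [[-0.01, 0.01, -0.03], [0.00, 0.00, 0.01], [-0.01, -0.00, 0.03]]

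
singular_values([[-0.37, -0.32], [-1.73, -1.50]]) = [2.34, 0.0]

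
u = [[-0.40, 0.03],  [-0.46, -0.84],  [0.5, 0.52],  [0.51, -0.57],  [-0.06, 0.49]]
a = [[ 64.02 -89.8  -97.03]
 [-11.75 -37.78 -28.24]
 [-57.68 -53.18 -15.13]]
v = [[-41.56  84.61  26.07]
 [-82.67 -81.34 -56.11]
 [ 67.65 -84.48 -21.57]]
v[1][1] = -81.34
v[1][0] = -82.67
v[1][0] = -82.67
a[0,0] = 64.02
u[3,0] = 0.508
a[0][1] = -89.8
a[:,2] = [-97.03, -28.24, -15.13]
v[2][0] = 67.65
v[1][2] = -56.11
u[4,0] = -0.057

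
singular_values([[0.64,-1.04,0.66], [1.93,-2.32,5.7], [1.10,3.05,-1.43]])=[6.93, 2.75, 0.67]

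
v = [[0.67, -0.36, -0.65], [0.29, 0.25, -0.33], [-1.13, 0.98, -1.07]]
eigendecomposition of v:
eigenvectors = [[-0.33+0.00j, -0.73+0.00j, -0.73-0.00j], [(-0.14+0j), (-0.54+0.33j), (-0.54-0.33j)], [(-0.93+0j), 0.21+0.16j, 0.21-0.16j]]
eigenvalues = [(-1.33+0j), (0.59+0.3j), (0.59-0.3j)]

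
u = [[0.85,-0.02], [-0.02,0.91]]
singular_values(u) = [0.92, 0.84]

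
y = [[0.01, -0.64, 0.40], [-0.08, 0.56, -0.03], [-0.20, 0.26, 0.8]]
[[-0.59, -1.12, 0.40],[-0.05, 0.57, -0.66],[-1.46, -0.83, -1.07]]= y @ [[-0.46,-1.36,0.82], [-0.25,0.73,-1.10], [-1.86,-1.61,-0.78]]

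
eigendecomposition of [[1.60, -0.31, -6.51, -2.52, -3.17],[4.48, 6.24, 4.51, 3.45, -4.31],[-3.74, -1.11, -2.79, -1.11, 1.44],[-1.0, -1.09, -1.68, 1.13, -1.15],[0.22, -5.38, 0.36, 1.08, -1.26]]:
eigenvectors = [[0.37+0.00j, 0.01+0.21j, 0.01-0.21j, (0.85+0j), -0.41+0.00j],  [0.79+0.00j, (0.44-0.13j), (0.44+0.13j), (-0.26+0j), 0.06+0.00j],  [-0.24+0.00j, -0.38+0.16j, -0.38-0.16j, (-0.36+0j), 0.43+0.00j],  [-0.04+0.00j, (0.11+0.08j), (0.11-0.08j), -0.10+0.00j, (-0.67+0j)],  [-0.42+0.00j, 0.75+0.00j, 0.75-0.00j, (0.27+0j), (-0.44+0j)]]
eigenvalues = [(9.05+0j), (-4.4+1.21j), (-4.4-1.21j), (3.77+0j), (0.91+0j)]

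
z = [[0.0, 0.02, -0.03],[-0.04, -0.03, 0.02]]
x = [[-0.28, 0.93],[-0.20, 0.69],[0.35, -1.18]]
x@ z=[[-0.04, -0.03, 0.03],  [-0.03, -0.02, 0.02],  [0.05, 0.04, -0.03]]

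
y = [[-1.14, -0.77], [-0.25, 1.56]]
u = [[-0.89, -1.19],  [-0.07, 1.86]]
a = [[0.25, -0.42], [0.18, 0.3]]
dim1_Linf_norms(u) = [1.19, 1.86]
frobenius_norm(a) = 0.60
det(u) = -1.74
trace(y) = 0.42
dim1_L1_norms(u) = [2.08, 1.93]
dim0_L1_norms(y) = [1.39, 2.33]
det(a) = 0.15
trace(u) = 0.97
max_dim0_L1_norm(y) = 2.33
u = a + y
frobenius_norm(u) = 2.38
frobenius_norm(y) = 2.09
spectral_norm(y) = 1.78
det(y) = -1.97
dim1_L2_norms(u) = [1.49, 1.86]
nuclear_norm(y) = 2.89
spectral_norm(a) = 0.53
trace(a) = 0.55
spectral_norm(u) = 2.25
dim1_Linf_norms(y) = [1.14, 1.56]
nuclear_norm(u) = 3.02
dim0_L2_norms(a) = [0.31, 0.52]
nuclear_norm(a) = 0.81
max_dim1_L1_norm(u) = 2.08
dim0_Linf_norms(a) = [0.25, 0.42]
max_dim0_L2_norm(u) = 2.21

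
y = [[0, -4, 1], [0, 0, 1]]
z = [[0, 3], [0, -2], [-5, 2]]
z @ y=[[0, 0, 3], [0, 0, -2], [0, 20, -3]]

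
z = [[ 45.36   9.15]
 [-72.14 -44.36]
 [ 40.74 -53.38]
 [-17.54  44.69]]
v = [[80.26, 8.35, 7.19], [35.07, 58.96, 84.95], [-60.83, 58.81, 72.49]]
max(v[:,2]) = 84.95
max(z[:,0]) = 45.36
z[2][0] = 40.74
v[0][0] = 80.26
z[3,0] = -17.54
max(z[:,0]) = 45.36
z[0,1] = 9.15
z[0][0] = 45.36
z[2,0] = 40.74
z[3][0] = -17.54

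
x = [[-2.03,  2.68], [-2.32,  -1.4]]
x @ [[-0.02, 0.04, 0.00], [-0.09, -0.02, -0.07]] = [[-0.20, -0.13, -0.19], [0.17, -0.06, 0.1]]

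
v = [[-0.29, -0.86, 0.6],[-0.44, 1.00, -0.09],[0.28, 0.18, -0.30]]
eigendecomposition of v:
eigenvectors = [[-0.49, 0.84, 0.58], [0.87, 0.18, 0.32], [0.01, -0.51, 0.74]]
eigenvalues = [1.24, -0.83, -0.0]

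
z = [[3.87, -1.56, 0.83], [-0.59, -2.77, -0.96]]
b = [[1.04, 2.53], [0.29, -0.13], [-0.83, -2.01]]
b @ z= [[2.53, -8.63, -1.57],  [1.2, -0.09, 0.37],  [-2.03, 6.86, 1.24]]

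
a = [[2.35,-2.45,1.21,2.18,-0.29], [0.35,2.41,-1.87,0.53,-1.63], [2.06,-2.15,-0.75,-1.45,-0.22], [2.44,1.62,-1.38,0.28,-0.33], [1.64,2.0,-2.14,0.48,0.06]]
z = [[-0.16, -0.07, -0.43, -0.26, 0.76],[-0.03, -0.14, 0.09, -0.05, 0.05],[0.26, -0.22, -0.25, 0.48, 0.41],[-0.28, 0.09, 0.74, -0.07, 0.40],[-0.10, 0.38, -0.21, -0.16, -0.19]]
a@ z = [[-0.57, -0.00, 0.14, -0.01, 3.09], [-0.6, -0.52, 1.27, -0.89, 0.14], [-0.03, 0.11, -1.92, -0.65, 0.61], [-0.84, -0.19, -0.28, -1.34, 1.54], [-1.02, 0.14, 0.35, -1.60, 0.65]]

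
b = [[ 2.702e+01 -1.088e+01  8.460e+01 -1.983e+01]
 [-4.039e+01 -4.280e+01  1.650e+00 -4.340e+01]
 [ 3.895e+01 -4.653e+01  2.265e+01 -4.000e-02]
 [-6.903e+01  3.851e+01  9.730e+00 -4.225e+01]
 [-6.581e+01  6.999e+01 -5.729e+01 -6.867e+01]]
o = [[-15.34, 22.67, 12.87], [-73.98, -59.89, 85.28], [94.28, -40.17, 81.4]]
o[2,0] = 94.28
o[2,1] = -40.17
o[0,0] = -15.34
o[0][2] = 12.87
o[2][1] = -40.17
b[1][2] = 1.65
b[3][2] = 9.73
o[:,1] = [22.67, -59.89, -40.17]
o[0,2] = 12.87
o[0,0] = -15.34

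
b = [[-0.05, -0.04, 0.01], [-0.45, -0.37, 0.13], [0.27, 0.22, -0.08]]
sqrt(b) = [[-0.01+0.07j, (-0.07+0.05j), (-0.12-0.02j)], [0.02+0.64j, (0.07+0.53j), (0.13-0.18j)], [(0.02-0.39j), (-0.03-0.32j), (-0.04+0.11j)]]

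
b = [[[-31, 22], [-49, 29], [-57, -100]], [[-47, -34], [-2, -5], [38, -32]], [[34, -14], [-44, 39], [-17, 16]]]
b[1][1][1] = -5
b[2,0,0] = 34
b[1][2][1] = -32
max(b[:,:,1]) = 39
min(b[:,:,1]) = -100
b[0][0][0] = -31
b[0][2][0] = -57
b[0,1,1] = 29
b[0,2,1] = -100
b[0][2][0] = -57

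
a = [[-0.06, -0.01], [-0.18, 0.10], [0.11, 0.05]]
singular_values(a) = [0.23, 0.09]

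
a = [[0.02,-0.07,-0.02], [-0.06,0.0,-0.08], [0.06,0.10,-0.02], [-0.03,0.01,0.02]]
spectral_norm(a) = 0.13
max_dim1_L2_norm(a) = 0.12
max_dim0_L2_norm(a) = 0.12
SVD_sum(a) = [[-0.03, -0.05, -0.0],[-0.02, -0.03, -0.00],[0.05, 0.10, 0.01],[-0.0, -0.00, -0.00]] + [[0.01,-0.01,0.02],[-0.05,0.03,-0.07],[-0.01,0.01,-0.02],[-0.0,0.00,-0.0]] + [[0.04,  -0.02,  -0.03],[0.00,  -0.0,  -0.00],[0.02,  -0.01,  -0.01],[-0.03,  0.01,  0.02]]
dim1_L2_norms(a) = [0.08, 0.1, 0.12, 0.04]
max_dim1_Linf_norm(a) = 0.1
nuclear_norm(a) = 0.29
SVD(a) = [[0.41, -0.2, -0.74], [0.27, 0.96, -0.1], [-0.87, 0.20, -0.36], [0.02, 0.04, 0.56]] @ diag([0.1311905253375973, 0.0975176899603016, 0.06617662885378586]) @ [[-0.46, -0.88, -0.09], [-0.52, 0.35, -0.78], [-0.72, 0.31, 0.62]]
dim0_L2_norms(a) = [0.09, 0.12, 0.09]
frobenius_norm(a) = 0.18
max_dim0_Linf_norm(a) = 0.1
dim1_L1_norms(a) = [0.11, 0.14, 0.18, 0.06]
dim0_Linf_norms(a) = [0.06, 0.1, 0.08]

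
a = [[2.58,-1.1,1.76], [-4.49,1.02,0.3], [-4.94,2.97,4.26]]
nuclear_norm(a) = 12.80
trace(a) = 7.86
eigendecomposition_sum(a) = [[(1.4+1.54j), -0.42-0.77j, 0.84-0.73j], [(-1.99+0.12j), 0.82+0.15j, (0.04+1.06j)], [(-2.52+4.08j), 1.43-1.42j, (2.15+1.38j)]] + [[1.40-1.54j,(-0.42+0.77j),(0.84+0.73j)], [(-1.99-0.12j),0.82-0.15j,0.04-1.06j], [(-2.52-4.08j),(1.43+1.42j),(2.15-1.38j)]] + [[(-0.21-0j), -0.26+0.00j, (0.09+0j)], [-0.51-0.00j, (-0.63+0j), 0.21+0.00j], [0.09+0.00j, 0.12-0.00j, -0.04-0.00j]]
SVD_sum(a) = [[1.57, -0.73, -0.74], [-3.55, 1.65, 1.68], [-5.79, 2.69, 2.74]] + [[1.18, 0.11, 2.39],  [-0.74, -0.07, -1.50],  [0.78, 0.07, 1.57]] + [[-0.17,  -0.49,  0.11], [-0.2,  -0.56,  0.12], [0.07,  0.21,  -0.05]]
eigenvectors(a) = [[-0.10+0.36j,  -0.10-0.36j,  -0.37+0.00j], [(-0.2-0.29j),  (-0.2+0.29j),  (-0.91+0j)], [(-0.86+0j),  (-0.86-0j),  (0.17+0j)]]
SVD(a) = [[-0.23, 0.74, 0.63], [0.51, -0.46, 0.72], [0.83, 0.49, -0.27]] @ diag([8.361166776286707, 3.6091050056373755, 0.8317759298047518]) @ [[-0.83, 0.39, 0.39], [0.44, 0.04, 0.9], [-0.33, -0.92, 0.21]]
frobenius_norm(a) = 9.14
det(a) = -25.10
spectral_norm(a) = 8.36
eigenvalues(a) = [(4.37+3.07j), (4.37-3.07j), (-0.88+0j)]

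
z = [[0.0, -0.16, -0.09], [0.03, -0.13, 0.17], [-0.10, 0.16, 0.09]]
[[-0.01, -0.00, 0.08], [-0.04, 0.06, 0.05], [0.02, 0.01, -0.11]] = z @ [[-0.05, -0.05, 0.25], [0.16, -0.12, -0.48], [-0.13, 0.25, -0.09]]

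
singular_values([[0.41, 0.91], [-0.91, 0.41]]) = [1.0, 1.0]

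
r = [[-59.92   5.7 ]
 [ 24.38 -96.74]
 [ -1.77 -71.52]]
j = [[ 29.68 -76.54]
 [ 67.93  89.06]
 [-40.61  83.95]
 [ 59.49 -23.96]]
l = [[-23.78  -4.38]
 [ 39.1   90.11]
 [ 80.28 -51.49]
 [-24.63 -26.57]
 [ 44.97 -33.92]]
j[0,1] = -76.54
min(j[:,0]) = -40.61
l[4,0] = 44.97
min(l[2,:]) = -51.49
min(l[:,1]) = -51.49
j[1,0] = 67.93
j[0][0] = 29.68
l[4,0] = 44.97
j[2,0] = -40.61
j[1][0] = 67.93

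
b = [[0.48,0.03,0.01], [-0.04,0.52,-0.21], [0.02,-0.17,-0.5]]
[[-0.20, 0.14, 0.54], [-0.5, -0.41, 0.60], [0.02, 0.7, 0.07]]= b@[[-0.36, 0.38, 1.06],[-0.89, -1.16, 1.05],[0.24, -0.99, -0.45]]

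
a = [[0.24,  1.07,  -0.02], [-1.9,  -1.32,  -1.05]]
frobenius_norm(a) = 2.77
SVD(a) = [[-0.30, 0.95], [0.95, 0.3]] @ diag([2.653229391601684, 0.7862402912220621]) @ [[-0.71, -0.6, -0.38], [-0.44, 0.79, -0.43]]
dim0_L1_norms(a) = [2.14, 2.39, 1.07]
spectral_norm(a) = 2.65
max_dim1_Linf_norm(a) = 1.9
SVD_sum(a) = [[0.57, 0.48, 0.30], [-1.8, -1.51, -0.95]] + [[-0.33, 0.59, -0.32], [-0.1, 0.19, -0.10]]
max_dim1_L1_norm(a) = 4.27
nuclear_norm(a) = 3.44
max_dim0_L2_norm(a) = 1.92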